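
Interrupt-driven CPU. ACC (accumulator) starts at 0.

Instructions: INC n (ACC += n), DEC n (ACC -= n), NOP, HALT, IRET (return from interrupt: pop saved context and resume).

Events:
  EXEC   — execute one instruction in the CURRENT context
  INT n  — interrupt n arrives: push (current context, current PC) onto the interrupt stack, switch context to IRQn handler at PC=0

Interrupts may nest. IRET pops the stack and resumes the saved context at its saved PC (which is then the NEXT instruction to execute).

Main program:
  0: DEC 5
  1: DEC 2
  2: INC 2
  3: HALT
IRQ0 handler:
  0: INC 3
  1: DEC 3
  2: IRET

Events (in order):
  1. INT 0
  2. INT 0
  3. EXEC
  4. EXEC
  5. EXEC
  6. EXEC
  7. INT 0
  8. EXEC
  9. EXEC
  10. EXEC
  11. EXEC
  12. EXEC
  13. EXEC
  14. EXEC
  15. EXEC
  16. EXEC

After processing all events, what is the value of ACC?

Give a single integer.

Answer: -5

Derivation:
Event 1 (INT 0): INT 0 arrives: push (MAIN, PC=0), enter IRQ0 at PC=0 (depth now 1)
Event 2 (INT 0): INT 0 arrives: push (IRQ0, PC=0), enter IRQ0 at PC=0 (depth now 2)
Event 3 (EXEC): [IRQ0] PC=0: INC 3 -> ACC=3
Event 4 (EXEC): [IRQ0] PC=1: DEC 3 -> ACC=0
Event 5 (EXEC): [IRQ0] PC=2: IRET -> resume IRQ0 at PC=0 (depth now 1)
Event 6 (EXEC): [IRQ0] PC=0: INC 3 -> ACC=3
Event 7 (INT 0): INT 0 arrives: push (IRQ0, PC=1), enter IRQ0 at PC=0 (depth now 2)
Event 8 (EXEC): [IRQ0] PC=0: INC 3 -> ACC=6
Event 9 (EXEC): [IRQ0] PC=1: DEC 3 -> ACC=3
Event 10 (EXEC): [IRQ0] PC=2: IRET -> resume IRQ0 at PC=1 (depth now 1)
Event 11 (EXEC): [IRQ0] PC=1: DEC 3 -> ACC=0
Event 12 (EXEC): [IRQ0] PC=2: IRET -> resume MAIN at PC=0 (depth now 0)
Event 13 (EXEC): [MAIN] PC=0: DEC 5 -> ACC=-5
Event 14 (EXEC): [MAIN] PC=1: DEC 2 -> ACC=-7
Event 15 (EXEC): [MAIN] PC=2: INC 2 -> ACC=-5
Event 16 (EXEC): [MAIN] PC=3: HALT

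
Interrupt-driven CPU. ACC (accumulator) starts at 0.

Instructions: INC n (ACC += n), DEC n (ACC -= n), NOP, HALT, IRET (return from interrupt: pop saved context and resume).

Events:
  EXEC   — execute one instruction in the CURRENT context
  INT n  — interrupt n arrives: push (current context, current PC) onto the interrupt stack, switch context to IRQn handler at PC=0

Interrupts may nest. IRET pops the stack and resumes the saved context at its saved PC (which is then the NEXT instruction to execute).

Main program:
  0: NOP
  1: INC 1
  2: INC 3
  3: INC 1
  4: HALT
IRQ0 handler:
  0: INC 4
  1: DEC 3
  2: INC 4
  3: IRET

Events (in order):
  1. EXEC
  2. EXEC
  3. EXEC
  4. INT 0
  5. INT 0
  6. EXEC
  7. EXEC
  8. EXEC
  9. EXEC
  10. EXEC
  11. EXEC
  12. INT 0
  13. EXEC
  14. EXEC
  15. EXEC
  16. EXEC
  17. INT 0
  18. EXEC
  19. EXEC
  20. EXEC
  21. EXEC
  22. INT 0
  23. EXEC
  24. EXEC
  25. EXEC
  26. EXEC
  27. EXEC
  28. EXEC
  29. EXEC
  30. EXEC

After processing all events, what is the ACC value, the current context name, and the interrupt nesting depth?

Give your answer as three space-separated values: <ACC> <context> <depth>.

Event 1 (EXEC): [MAIN] PC=0: NOP
Event 2 (EXEC): [MAIN] PC=1: INC 1 -> ACC=1
Event 3 (EXEC): [MAIN] PC=2: INC 3 -> ACC=4
Event 4 (INT 0): INT 0 arrives: push (MAIN, PC=3), enter IRQ0 at PC=0 (depth now 1)
Event 5 (INT 0): INT 0 arrives: push (IRQ0, PC=0), enter IRQ0 at PC=0 (depth now 2)
Event 6 (EXEC): [IRQ0] PC=0: INC 4 -> ACC=8
Event 7 (EXEC): [IRQ0] PC=1: DEC 3 -> ACC=5
Event 8 (EXEC): [IRQ0] PC=2: INC 4 -> ACC=9
Event 9 (EXEC): [IRQ0] PC=3: IRET -> resume IRQ0 at PC=0 (depth now 1)
Event 10 (EXEC): [IRQ0] PC=0: INC 4 -> ACC=13
Event 11 (EXEC): [IRQ0] PC=1: DEC 3 -> ACC=10
Event 12 (INT 0): INT 0 arrives: push (IRQ0, PC=2), enter IRQ0 at PC=0 (depth now 2)
Event 13 (EXEC): [IRQ0] PC=0: INC 4 -> ACC=14
Event 14 (EXEC): [IRQ0] PC=1: DEC 3 -> ACC=11
Event 15 (EXEC): [IRQ0] PC=2: INC 4 -> ACC=15
Event 16 (EXEC): [IRQ0] PC=3: IRET -> resume IRQ0 at PC=2 (depth now 1)
Event 17 (INT 0): INT 0 arrives: push (IRQ0, PC=2), enter IRQ0 at PC=0 (depth now 2)
Event 18 (EXEC): [IRQ0] PC=0: INC 4 -> ACC=19
Event 19 (EXEC): [IRQ0] PC=1: DEC 3 -> ACC=16
Event 20 (EXEC): [IRQ0] PC=2: INC 4 -> ACC=20
Event 21 (EXEC): [IRQ0] PC=3: IRET -> resume IRQ0 at PC=2 (depth now 1)
Event 22 (INT 0): INT 0 arrives: push (IRQ0, PC=2), enter IRQ0 at PC=0 (depth now 2)
Event 23 (EXEC): [IRQ0] PC=0: INC 4 -> ACC=24
Event 24 (EXEC): [IRQ0] PC=1: DEC 3 -> ACC=21
Event 25 (EXEC): [IRQ0] PC=2: INC 4 -> ACC=25
Event 26 (EXEC): [IRQ0] PC=3: IRET -> resume IRQ0 at PC=2 (depth now 1)
Event 27 (EXEC): [IRQ0] PC=2: INC 4 -> ACC=29
Event 28 (EXEC): [IRQ0] PC=3: IRET -> resume MAIN at PC=3 (depth now 0)
Event 29 (EXEC): [MAIN] PC=3: INC 1 -> ACC=30
Event 30 (EXEC): [MAIN] PC=4: HALT

Answer: 30 MAIN 0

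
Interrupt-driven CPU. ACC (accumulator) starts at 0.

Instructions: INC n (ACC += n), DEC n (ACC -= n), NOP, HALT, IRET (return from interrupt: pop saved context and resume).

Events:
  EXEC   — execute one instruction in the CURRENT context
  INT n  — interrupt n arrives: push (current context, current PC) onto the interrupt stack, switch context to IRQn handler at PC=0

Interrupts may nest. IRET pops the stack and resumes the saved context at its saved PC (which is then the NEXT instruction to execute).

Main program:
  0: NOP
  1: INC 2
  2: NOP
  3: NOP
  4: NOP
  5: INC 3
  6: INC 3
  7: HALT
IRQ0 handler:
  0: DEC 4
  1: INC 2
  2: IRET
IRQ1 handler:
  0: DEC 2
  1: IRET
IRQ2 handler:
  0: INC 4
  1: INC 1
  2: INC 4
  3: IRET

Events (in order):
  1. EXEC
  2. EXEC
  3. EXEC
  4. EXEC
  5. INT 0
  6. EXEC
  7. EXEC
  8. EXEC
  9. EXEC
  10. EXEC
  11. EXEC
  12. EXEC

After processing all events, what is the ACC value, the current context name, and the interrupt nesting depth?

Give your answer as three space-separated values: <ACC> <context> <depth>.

Event 1 (EXEC): [MAIN] PC=0: NOP
Event 2 (EXEC): [MAIN] PC=1: INC 2 -> ACC=2
Event 3 (EXEC): [MAIN] PC=2: NOP
Event 4 (EXEC): [MAIN] PC=3: NOP
Event 5 (INT 0): INT 0 arrives: push (MAIN, PC=4), enter IRQ0 at PC=0 (depth now 1)
Event 6 (EXEC): [IRQ0] PC=0: DEC 4 -> ACC=-2
Event 7 (EXEC): [IRQ0] PC=1: INC 2 -> ACC=0
Event 8 (EXEC): [IRQ0] PC=2: IRET -> resume MAIN at PC=4 (depth now 0)
Event 9 (EXEC): [MAIN] PC=4: NOP
Event 10 (EXEC): [MAIN] PC=5: INC 3 -> ACC=3
Event 11 (EXEC): [MAIN] PC=6: INC 3 -> ACC=6
Event 12 (EXEC): [MAIN] PC=7: HALT

Answer: 6 MAIN 0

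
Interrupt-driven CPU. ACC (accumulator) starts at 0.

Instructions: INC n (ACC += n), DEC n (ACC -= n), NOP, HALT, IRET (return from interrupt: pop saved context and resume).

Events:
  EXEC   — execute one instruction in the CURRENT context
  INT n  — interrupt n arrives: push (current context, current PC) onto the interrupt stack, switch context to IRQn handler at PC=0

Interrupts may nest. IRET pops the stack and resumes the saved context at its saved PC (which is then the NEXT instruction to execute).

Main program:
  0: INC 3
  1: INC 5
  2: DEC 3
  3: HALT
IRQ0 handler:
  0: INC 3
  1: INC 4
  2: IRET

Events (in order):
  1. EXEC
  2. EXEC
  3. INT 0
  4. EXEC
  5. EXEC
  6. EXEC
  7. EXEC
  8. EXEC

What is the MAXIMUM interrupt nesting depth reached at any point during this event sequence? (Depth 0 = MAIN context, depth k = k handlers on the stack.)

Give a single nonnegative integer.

Answer: 1

Derivation:
Event 1 (EXEC): [MAIN] PC=0: INC 3 -> ACC=3 [depth=0]
Event 2 (EXEC): [MAIN] PC=1: INC 5 -> ACC=8 [depth=0]
Event 3 (INT 0): INT 0 arrives: push (MAIN, PC=2), enter IRQ0 at PC=0 (depth now 1) [depth=1]
Event 4 (EXEC): [IRQ0] PC=0: INC 3 -> ACC=11 [depth=1]
Event 5 (EXEC): [IRQ0] PC=1: INC 4 -> ACC=15 [depth=1]
Event 6 (EXEC): [IRQ0] PC=2: IRET -> resume MAIN at PC=2 (depth now 0) [depth=0]
Event 7 (EXEC): [MAIN] PC=2: DEC 3 -> ACC=12 [depth=0]
Event 8 (EXEC): [MAIN] PC=3: HALT [depth=0]
Max depth observed: 1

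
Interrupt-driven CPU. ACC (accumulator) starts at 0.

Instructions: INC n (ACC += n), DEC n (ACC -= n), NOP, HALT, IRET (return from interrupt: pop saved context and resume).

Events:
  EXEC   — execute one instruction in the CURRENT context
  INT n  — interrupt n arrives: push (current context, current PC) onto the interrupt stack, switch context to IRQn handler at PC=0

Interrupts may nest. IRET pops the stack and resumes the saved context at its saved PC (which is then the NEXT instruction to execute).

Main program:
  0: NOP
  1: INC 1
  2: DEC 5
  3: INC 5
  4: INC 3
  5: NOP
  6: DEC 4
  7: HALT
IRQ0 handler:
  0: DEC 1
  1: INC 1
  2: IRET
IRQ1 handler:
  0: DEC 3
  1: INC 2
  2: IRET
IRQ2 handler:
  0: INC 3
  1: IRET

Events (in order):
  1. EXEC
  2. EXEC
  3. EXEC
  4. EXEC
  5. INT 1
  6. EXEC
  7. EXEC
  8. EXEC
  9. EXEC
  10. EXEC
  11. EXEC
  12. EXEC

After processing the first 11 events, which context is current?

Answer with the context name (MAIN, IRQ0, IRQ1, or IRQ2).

Event 1 (EXEC): [MAIN] PC=0: NOP
Event 2 (EXEC): [MAIN] PC=1: INC 1 -> ACC=1
Event 3 (EXEC): [MAIN] PC=2: DEC 5 -> ACC=-4
Event 4 (EXEC): [MAIN] PC=3: INC 5 -> ACC=1
Event 5 (INT 1): INT 1 arrives: push (MAIN, PC=4), enter IRQ1 at PC=0 (depth now 1)
Event 6 (EXEC): [IRQ1] PC=0: DEC 3 -> ACC=-2
Event 7 (EXEC): [IRQ1] PC=1: INC 2 -> ACC=0
Event 8 (EXEC): [IRQ1] PC=2: IRET -> resume MAIN at PC=4 (depth now 0)
Event 9 (EXEC): [MAIN] PC=4: INC 3 -> ACC=3
Event 10 (EXEC): [MAIN] PC=5: NOP
Event 11 (EXEC): [MAIN] PC=6: DEC 4 -> ACC=-1

Answer: MAIN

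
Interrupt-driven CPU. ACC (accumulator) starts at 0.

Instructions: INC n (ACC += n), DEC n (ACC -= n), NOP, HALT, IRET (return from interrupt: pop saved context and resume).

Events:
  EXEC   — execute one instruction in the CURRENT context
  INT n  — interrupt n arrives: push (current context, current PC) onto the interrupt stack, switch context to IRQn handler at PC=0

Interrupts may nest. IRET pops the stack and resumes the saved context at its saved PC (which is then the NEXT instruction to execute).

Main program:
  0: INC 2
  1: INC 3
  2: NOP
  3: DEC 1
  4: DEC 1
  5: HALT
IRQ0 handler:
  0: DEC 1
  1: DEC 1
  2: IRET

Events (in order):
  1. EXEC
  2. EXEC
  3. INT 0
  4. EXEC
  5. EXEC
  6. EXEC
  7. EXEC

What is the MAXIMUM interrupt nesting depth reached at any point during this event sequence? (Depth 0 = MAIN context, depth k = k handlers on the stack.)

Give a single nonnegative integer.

Event 1 (EXEC): [MAIN] PC=0: INC 2 -> ACC=2 [depth=0]
Event 2 (EXEC): [MAIN] PC=1: INC 3 -> ACC=5 [depth=0]
Event 3 (INT 0): INT 0 arrives: push (MAIN, PC=2), enter IRQ0 at PC=0 (depth now 1) [depth=1]
Event 4 (EXEC): [IRQ0] PC=0: DEC 1 -> ACC=4 [depth=1]
Event 5 (EXEC): [IRQ0] PC=1: DEC 1 -> ACC=3 [depth=1]
Event 6 (EXEC): [IRQ0] PC=2: IRET -> resume MAIN at PC=2 (depth now 0) [depth=0]
Event 7 (EXEC): [MAIN] PC=2: NOP [depth=0]
Max depth observed: 1

Answer: 1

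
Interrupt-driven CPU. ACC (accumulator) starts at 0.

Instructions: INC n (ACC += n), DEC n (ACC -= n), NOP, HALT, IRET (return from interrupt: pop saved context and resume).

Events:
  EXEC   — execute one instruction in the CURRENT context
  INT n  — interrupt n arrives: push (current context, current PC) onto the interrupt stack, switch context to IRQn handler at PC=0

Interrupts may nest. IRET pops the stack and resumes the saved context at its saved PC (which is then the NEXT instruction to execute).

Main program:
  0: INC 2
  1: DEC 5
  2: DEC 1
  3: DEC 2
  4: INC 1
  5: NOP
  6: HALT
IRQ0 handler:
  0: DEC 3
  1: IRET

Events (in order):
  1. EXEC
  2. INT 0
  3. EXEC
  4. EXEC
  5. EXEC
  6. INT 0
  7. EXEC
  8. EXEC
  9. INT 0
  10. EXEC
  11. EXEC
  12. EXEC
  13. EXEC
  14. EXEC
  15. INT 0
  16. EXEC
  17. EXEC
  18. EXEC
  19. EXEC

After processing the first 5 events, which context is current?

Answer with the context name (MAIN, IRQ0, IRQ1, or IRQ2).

Answer: MAIN

Derivation:
Event 1 (EXEC): [MAIN] PC=0: INC 2 -> ACC=2
Event 2 (INT 0): INT 0 arrives: push (MAIN, PC=1), enter IRQ0 at PC=0 (depth now 1)
Event 3 (EXEC): [IRQ0] PC=0: DEC 3 -> ACC=-1
Event 4 (EXEC): [IRQ0] PC=1: IRET -> resume MAIN at PC=1 (depth now 0)
Event 5 (EXEC): [MAIN] PC=1: DEC 5 -> ACC=-6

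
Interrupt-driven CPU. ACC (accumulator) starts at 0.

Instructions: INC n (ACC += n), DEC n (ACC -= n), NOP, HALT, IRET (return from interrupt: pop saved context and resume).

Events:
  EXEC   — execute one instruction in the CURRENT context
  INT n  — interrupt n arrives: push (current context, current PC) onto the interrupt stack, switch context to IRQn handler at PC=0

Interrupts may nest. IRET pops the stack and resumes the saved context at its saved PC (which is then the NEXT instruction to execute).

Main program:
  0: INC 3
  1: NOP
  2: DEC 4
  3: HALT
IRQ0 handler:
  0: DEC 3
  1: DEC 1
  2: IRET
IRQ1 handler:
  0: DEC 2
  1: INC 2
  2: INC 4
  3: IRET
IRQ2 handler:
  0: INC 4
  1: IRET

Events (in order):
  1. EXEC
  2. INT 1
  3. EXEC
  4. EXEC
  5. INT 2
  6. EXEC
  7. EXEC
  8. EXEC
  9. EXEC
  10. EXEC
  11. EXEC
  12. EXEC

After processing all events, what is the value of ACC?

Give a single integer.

Answer: 7

Derivation:
Event 1 (EXEC): [MAIN] PC=0: INC 3 -> ACC=3
Event 2 (INT 1): INT 1 arrives: push (MAIN, PC=1), enter IRQ1 at PC=0 (depth now 1)
Event 3 (EXEC): [IRQ1] PC=0: DEC 2 -> ACC=1
Event 4 (EXEC): [IRQ1] PC=1: INC 2 -> ACC=3
Event 5 (INT 2): INT 2 arrives: push (IRQ1, PC=2), enter IRQ2 at PC=0 (depth now 2)
Event 6 (EXEC): [IRQ2] PC=0: INC 4 -> ACC=7
Event 7 (EXEC): [IRQ2] PC=1: IRET -> resume IRQ1 at PC=2 (depth now 1)
Event 8 (EXEC): [IRQ1] PC=2: INC 4 -> ACC=11
Event 9 (EXEC): [IRQ1] PC=3: IRET -> resume MAIN at PC=1 (depth now 0)
Event 10 (EXEC): [MAIN] PC=1: NOP
Event 11 (EXEC): [MAIN] PC=2: DEC 4 -> ACC=7
Event 12 (EXEC): [MAIN] PC=3: HALT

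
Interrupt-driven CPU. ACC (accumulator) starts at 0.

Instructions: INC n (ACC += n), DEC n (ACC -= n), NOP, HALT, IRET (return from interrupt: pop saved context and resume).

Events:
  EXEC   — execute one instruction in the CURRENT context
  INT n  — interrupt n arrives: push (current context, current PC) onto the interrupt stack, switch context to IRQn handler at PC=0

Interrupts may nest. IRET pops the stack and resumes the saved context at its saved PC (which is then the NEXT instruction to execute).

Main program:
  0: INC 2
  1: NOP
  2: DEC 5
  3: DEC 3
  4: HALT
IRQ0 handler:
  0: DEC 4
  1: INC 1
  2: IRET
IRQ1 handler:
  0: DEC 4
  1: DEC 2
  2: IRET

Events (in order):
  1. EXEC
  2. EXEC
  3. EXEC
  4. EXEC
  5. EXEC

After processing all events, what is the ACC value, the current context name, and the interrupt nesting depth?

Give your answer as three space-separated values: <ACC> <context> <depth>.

Answer: -6 MAIN 0

Derivation:
Event 1 (EXEC): [MAIN] PC=0: INC 2 -> ACC=2
Event 2 (EXEC): [MAIN] PC=1: NOP
Event 3 (EXEC): [MAIN] PC=2: DEC 5 -> ACC=-3
Event 4 (EXEC): [MAIN] PC=3: DEC 3 -> ACC=-6
Event 5 (EXEC): [MAIN] PC=4: HALT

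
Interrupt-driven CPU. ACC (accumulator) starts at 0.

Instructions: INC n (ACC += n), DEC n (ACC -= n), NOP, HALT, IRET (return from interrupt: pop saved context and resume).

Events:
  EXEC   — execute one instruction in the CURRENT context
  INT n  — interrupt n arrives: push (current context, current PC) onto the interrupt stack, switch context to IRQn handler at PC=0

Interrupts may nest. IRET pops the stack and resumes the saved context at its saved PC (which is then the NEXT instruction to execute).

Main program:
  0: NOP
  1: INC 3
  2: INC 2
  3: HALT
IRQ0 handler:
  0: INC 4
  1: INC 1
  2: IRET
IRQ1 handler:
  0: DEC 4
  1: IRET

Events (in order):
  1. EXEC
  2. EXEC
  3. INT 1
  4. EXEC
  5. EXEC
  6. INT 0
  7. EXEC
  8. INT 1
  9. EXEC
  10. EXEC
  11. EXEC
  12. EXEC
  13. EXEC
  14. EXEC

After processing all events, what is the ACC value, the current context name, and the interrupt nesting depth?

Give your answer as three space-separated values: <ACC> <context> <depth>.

Answer: 2 MAIN 0

Derivation:
Event 1 (EXEC): [MAIN] PC=0: NOP
Event 2 (EXEC): [MAIN] PC=1: INC 3 -> ACC=3
Event 3 (INT 1): INT 1 arrives: push (MAIN, PC=2), enter IRQ1 at PC=0 (depth now 1)
Event 4 (EXEC): [IRQ1] PC=0: DEC 4 -> ACC=-1
Event 5 (EXEC): [IRQ1] PC=1: IRET -> resume MAIN at PC=2 (depth now 0)
Event 6 (INT 0): INT 0 arrives: push (MAIN, PC=2), enter IRQ0 at PC=0 (depth now 1)
Event 7 (EXEC): [IRQ0] PC=0: INC 4 -> ACC=3
Event 8 (INT 1): INT 1 arrives: push (IRQ0, PC=1), enter IRQ1 at PC=0 (depth now 2)
Event 9 (EXEC): [IRQ1] PC=0: DEC 4 -> ACC=-1
Event 10 (EXEC): [IRQ1] PC=1: IRET -> resume IRQ0 at PC=1 (depth now 1)
Event 11 (EXEC): [IRQ0] PC=1: INC 1 -> ACC=0
Event 12 (EXEC): [IRQ0] PC=2: IRET -> resume MAIN at PC=2 (depth now 0)
Event 13 (EXEC): [MAIN] PC=2: INC 2 -> ACC=2
Event 14 (EXEC): [MAIN] PC=3: HALT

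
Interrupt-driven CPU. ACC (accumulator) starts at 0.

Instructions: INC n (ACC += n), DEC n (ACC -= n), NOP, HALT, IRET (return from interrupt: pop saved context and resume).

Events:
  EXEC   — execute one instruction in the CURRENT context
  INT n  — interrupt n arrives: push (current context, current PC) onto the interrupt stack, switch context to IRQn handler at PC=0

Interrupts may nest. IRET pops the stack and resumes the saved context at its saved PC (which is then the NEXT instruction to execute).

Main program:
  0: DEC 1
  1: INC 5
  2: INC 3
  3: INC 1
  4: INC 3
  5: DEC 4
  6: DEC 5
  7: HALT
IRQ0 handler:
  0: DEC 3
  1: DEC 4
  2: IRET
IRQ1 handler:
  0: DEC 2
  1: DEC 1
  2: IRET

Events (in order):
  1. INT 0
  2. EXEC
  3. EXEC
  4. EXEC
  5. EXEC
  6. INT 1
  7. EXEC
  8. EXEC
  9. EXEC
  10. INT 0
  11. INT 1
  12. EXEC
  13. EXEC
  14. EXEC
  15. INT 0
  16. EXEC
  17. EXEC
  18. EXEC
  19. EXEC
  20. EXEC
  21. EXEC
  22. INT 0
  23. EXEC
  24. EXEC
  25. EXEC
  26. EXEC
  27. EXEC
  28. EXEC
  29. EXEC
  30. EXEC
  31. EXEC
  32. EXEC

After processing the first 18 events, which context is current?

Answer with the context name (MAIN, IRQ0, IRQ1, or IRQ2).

Answer: IRQ0

Derivation:
Event 1 (INT 0): INT 0 arrives: push (MAIN, PC=0), enter IRQ0 at PC=0 (depth now 1)
Event 2 (EXEC): [IRQ0] PC=0: DEC 3 -> ACC=-3
Event 3 (EXEC): [IRQ0] PC=1: DEC 4 -> ACC=-7
Event 4 (EXEC): [IRQ0] PC=2: IRET -> resume MAIN at PC=0 (depth now 0)
Event 5 (EXEC): [MAIN] PC=0: DEC 1 -> ACC=-8
Event 6 (INT 1): INT 1 arrives: push (MAIN, PC=1), enter IRQ1 at PC=0 (depth now 1)
Event 7 (EXEC): [IRQ1] PC=0: DEC 2 -> ACC=-10
Event 8 (EXEC): [IRQ1] PC=1: DEC 1 -> ACC=-11
Event 9 (EXEC): [IRQ1] PC=2: IRET -> resume MAIN at PC=1 (depth now 0)
Event 10 (INT 0): INT 0 arrives: push (MAIN, PC=1), enter IRQ0 at PC=0 (depth now 1)
Event 11 (INT 1): INT 1 arrives: push (IRQ0, PC=0), enter IRQ1 at PC=0 (depth now 2)
Event 12 (EXEC): [IRQ1] PC=0: DEC 2 -> ACC=-13
Event 13 (EXEC): [IRQ1] PC=1: DEC 1 -> ACC=-14
Event 14 (EXEC): [IRQ1] PC=2: IRET -> resume IRQ0 at PC=0 (depth now 1)
Event 15 (INT 0): INT 0 arrives: push (IRQ0, PC=0), enter IRQ0 at PC=0 (depth now 2)
Event 16 (EXEC): [IRQ0] PC=0: DEC 3 -> ACC=-17
Event 17 (EXEC): [IRQ0] PC=1: DEC 4 -> ACC=-21
Event 18 (EXEC): [IRQ0] PC=2: IRET -> resume IRQ0 at PC=0 (depth now 1)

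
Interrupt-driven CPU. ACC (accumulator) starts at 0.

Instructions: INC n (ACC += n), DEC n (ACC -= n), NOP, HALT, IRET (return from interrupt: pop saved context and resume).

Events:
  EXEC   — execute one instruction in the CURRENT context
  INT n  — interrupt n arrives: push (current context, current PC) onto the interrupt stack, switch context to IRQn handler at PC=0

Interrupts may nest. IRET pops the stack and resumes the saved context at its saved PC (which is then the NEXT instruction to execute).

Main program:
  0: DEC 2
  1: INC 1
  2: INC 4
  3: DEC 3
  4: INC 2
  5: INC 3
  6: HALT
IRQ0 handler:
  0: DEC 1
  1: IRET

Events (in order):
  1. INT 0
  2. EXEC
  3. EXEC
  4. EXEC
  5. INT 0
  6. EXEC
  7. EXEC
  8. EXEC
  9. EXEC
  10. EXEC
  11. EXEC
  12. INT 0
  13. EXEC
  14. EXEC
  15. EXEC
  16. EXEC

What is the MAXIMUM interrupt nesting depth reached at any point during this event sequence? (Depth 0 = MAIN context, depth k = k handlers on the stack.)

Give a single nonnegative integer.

Answer: 1

Derivation:
Event 1 (INT 0): INT 0 arrives: push (MAIN, PC=0), enter IRQ0 at PC=0 (depth now 1) [depth=1]
Event 2 (EXEC): [IRQ0] PC=0: DEC 1 -> ACC=-1 [depth=1]
Event 3 (EXEC): [IRQ0] PC=1: IRET -> resume MAIN at PC=0 (depth now 0) [depth=0]
Event 4 (EXEC): [MAIN] PC=0: DEC 2 -> ACC=-3 [depth=0]
Event 5 (INT 0): INT 0 arrives: push (MAIN, PC=1), enter IRQ0 at PC=0 (depth now 1) [depth=1]
Event 6 (EXEC): [IRQ0] PC=0: DEC 1 -> ACC=-4 [depth=1]
Event 7 (EXEC): [IRQ0] PC=1: IRET -> resume MAIN at PC=1 (depth now 0) [depth=0]
Event 8 (EXEC): [MAIN] PC=1: INC 1 -> ACC=-3 [depth=0]
Event 9 (EXEC): [MAIN] PC=2: INC 4 -> ACC=1 [depth=0]
Event 10 (EXEC): [MAIN] PC=3: DEC 3 -> ACC=-2 [depth=0]
Event 11 (EXEC): [MAIN] PC=4: INC 2 -> ACC=0 [depth=0]
Event 12 (INT 0): INT 0 arrives: push (MAIN, PC=5), enter IRQ0 at PC=0 (depth now 1) [depth=1]
Event 13 (EXEC): [IRQ0] PC=0: DEC 1 -> ACC=-1 [depth=1]
Event 14 (EXEC): [IRQ0] PC=1: IRET -> resume MAIN at PC=5 (depth now 0) [depth=0]
Event 15 (EXEC): [MAIN] PC=5: INC 3 -> ACC=2 [depth=0]
Event 16 (EXEC): [MAIN] PC=6: HALT [depth=0]
Max depth observed: 1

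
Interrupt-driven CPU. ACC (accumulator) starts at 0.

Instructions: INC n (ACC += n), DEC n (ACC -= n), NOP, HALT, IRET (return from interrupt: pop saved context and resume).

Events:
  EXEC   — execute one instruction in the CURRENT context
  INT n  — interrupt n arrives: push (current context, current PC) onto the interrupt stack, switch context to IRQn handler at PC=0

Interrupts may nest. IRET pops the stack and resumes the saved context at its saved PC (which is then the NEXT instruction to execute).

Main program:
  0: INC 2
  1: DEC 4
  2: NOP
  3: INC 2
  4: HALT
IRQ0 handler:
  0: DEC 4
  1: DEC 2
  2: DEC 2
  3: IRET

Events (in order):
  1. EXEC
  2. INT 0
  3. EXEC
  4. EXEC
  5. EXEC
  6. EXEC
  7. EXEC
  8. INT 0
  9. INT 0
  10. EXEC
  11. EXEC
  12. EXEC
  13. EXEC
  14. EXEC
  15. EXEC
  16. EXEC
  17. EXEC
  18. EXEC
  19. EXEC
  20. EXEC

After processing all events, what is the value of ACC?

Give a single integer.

Event 1 (EXEC): [MAIN] PC=0: INC 2 -> ACC=2
Event 2 (INT 0): INT 0 arrives: push (MAIN, PC=1), enter IRQ0 at PC=0 (depth now 1)
Event 3 (EXEC): [IRQ0] PC=0: DEC 4 -> ACC=-2
Event 4 (EXEC): [IRQ0] PC=1: DEC 2 -> ACC=-4
Event 5 (EXEC): [IRQ0] PC=2: DEC 2 -> ACC=-6
Event 6 (EXEC): [IRQ0] PC=3: IRET -> resume MAIN at PC=1 (depth now 0)
Event 7 (EXEC): [MAIN] PC=1: DEC 4 -> ACC=-10
Event 8 (INT 0): INT 0 arrives: push (MAIN, PC=2), enter IRQ0 at PC=0 (depth now 1)
Event 9 (INT 0): INT 0 arrives: push (IRQ0, PC=0), enter IRQ0 at PC=0 (depth now 2)
Event 10 (EXEC): [IRQ0] PC=0: DEC 4 -> ACC=-14
Event 11 (EXEC): [IRQ0] PC=1: DEC 2 -> ACC=-16
Event 12 (EXEC): [IRQ0] PC=2: DEC 2 -> ACC=-18
Event 13 (EXEC): [IRQ0] PC=3: IRET -> resume IRQ0 at PC=0 (depth now 1)
Event 14 (EXEC): [IRQ0] PC=0: DEC 4 -> ACC=-22
Event 15 (EXEC): [IRQ0] PC=1: DEC 2 -> ACC=-24
Event 16 (EXEC): [IRQ0] PC=2: DEC 2 -> ACC=-26
Event 17 (EXEC): [IRQ0] PC=3: IRET -> resume MAIN at PC=2 (depth now 0)
Event 18 (EXEC): [MAIN] PC=2: NOP
Event 19 (EXEC): [MAIN] PC=3: INC 2 -> ACC=-24
Event 20 (EXEC): [MAIN] PC=4: HALT

Answer: -24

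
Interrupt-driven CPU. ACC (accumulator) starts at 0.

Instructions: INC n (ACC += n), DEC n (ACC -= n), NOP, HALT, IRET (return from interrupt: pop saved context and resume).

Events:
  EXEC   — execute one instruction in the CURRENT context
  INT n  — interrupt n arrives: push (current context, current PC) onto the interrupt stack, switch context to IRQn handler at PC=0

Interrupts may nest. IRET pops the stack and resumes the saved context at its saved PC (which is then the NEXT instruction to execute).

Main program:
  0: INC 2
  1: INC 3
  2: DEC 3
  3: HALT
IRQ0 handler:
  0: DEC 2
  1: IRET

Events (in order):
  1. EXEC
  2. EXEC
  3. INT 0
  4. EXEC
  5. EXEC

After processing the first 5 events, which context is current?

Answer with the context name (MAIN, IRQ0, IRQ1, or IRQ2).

Event 1 (EXEC): [MAIN] PC=0: INC 2 -> ACC=2
Event 2 (EXEC): [MAIN] PC=1: INC 3 -> ACC=5
Event 3 (INT 0): INT 0 arrives: push (MAIN, PC=2), enter IRQ0 at PC=0 (depth now 1)
Event 4 (EXEC): [IRQ0] PC=0: DEC 2 -> ACC=3
Event 5 (EXEC): [IRQ0] PC=1: IRET -> resume MAIN at PC=2 (depth now 0)

Answer: MAIN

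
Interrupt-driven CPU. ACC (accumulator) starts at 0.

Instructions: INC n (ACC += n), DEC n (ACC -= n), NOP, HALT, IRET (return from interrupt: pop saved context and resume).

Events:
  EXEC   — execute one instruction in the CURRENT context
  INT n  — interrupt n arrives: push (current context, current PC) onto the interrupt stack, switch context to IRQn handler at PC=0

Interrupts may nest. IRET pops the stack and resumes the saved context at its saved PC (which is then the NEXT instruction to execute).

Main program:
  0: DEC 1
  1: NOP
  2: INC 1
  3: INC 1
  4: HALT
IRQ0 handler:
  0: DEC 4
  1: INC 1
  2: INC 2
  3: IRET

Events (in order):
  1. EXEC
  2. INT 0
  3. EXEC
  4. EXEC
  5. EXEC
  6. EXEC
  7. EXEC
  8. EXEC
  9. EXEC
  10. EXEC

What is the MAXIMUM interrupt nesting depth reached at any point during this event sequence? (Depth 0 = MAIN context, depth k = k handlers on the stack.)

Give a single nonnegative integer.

Event 1 (EXEC): [MAIN] PC=0: DEC 1 -> ACC=-1 [depth=0]
Event 2 (INT 0): INT 0 arrives: push (MAIN, PC=1), enter IRQ0 at PC=0 (depth now 1) [depth=1]
Event 3 (EXEC): [IRQ0] PC=0: DEC 4 -> ACC=-5 [depth=1]
Event 4 (EXEC): [IRQ0] PC=1: INC 1 -> ACC=-4 [depth=1]
Event 5 (EXEC): [IRQ0] PC=2: INC 2 -> ACC=-2 [depth=1]
Event 6 (EXEC): [IRQ0] PC=3: IRET -> resume MAIN at PC=1 (depth now 0) [depth=0]
Event 7 (EXEC): [MAIN] PC=1: NOP [depth=0]
Event 8 (EXEC): [MAIN] PC=2: INC 1 -> ACC=-1 [depth=0]
Event 9 (EXEC): [MAIN] PC=3: INC 1 -> ACC=0 [depth=0]
Event 10 (EXEC): [MAIN] PC=4: HALT [depth=0]
Max depth observed: 1

Answer: 1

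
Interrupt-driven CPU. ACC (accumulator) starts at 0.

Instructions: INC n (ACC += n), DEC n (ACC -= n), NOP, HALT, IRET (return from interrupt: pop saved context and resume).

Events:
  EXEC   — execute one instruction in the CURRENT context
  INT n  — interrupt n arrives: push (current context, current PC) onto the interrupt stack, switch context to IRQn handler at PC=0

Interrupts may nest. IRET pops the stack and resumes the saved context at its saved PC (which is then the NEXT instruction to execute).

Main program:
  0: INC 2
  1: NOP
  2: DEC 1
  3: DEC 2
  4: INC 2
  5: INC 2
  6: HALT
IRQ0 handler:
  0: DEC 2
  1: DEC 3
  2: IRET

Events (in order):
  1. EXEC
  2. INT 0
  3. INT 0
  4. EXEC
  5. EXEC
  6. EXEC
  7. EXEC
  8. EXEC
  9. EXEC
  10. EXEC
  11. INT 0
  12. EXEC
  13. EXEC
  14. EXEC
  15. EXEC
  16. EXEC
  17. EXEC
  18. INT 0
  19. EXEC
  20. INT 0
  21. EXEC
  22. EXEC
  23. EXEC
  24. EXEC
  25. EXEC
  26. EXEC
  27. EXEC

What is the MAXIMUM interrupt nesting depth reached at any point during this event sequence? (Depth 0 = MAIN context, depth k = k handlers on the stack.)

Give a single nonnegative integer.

Answer: 2

Derivation:
Event 1 (EXEC): [MAIN] PC=0: INC 2 -> ACC=2 [depth=0]
Event 2 (INT 0): INT 0 arrives: push (MAIN, PC=1), enter IRQ0 at PC=0 (depth now 1) [depth=1]
Event 3 (INT 0): INT 0 arrives: push (IRQ0, PC=0), enter IRQ0 at PC=0 (depth now 2) [depth=2]
Event 4 (EXEC): [IRQ0] PC=0: DEC 2 -> ACC=0 [depth=2]
Event 5 (EXEC): [IRQ0] PC=1: DEC 3 -> ACC=-3 [depth=2]
Event 6 (EXEC): [IRQ0] PC=2: IRET -> resume IRQ0 at PC=0 (depth now 1) [depth=1]
Event 7 (EXEC): [IRQ0] PC=0: DEC 2 -> ACC=-5 [depth=1]
Event 8 (EXEC): [IRQ0] PC=1: DEC 3 -> ACC=-8 [depth=1]
Event 9 (EXEC): [IRQ0] PC=2: IRET -> resume MAIN at PC=1 (depth now 0) [depth=0]
Event 10 (EXEC): [MAIN] PC=1: NOP [depth=0]
Event 11 (INT 0): INT 0 arrives: push (MAIN, PC=2), enter IRQ0 at PC=0 (depth now 1) [depth=1]
Event 12 (EXEC): [IRQ0] PC=0: DEC 2 -> ACC=-10 [depth=1]
Event 13 (EXEC): [IRQ0] PC=1: DEC 3 -> ACC=-13 [depth=1]
Event 14 (EXEC): [IRQ0] PC=2: IRET -> resume MAIN at PC=2 (depth now 0) [depth=0]
Event 15 (EXEC): [MAIN] PC=2: DEC 1 -> ACC=-14 [depth=0]
Event 16 (EXEC): [MAIN] PC=3: DEC 2 -> ACC=-16 [depth=0]
Event 17 (EXEC): [MAIN] PC=4: INC 2 -> ACC=-14 [depth=0]
Event 18 (INT 0): INT 0 arrives: push (MAIN, PC=5), enter IRQ0 at PC=0 (depth now 1) [depth=1]
Event 19 (EXEC): [IRQ0] PC=0: DEC 2 -> ACC=-16 [depth=1]
Event 20 (INT 0): INT 0 arrives: push (IRQ0, PC=1), enter IRQ0 at PC=0 (depth now 2) [depth=2]
Event 21 (EXEC): [IRQ0] PC=0: DEC 2 -> ACC=-18 [depth=2]
Event 22 (EXEC): [IRQ0] PC=1: DEC 3 -> ACC=-21 [depth=2]
Event 23 (EXEC): [IRQ0] PC=2: IRET -> resume IRQ0 at PC=1 (depth now 1) [depth=1]
Event 24 (EXEC): [IRQ0] PC=1: DEC 3 -> ACC=-24 [depth=1]
Event 25 (EXEC): [IRQ0] PC=2: IRET -> resume MAIN at PC=5 (depth now 0) [depth=0]
Event 26 (EXEC): [MAIN] PC=5: INC 2 -> ACC=-22 [depth=0]
Event 27 (EXEC): [MAIN] PC=6: HALT [depth=0]
Max depth observed: 2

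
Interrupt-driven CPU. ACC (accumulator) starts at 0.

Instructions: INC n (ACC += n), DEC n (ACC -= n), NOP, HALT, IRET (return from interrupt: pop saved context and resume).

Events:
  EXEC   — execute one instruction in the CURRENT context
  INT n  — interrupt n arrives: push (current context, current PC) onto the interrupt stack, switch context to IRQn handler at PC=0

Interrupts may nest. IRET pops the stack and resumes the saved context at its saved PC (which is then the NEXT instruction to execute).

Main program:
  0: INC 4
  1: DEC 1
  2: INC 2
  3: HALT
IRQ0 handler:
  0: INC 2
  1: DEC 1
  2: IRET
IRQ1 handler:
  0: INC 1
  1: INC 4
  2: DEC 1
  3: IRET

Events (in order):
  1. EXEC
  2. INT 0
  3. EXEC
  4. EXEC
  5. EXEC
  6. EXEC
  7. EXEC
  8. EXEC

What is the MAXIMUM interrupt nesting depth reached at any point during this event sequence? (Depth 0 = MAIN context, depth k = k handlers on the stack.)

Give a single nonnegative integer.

Event 1 (EXEC): [MAIN] PC=0: INC 4 -> ACC=4 [depth=0]
Event 2 (INT 0): INT 0 arrives: push (MAIN, PC=1), enter IRQ0 at PC=0 (depth now 1) [depth=1]
Event 3 (EXEC): [IRQ0] PC=0: INC 2 -> ACC=6 [depth=1]
Event 4 (EXEC): [IRQ0] PC=1: DEC 1 -> ACC=5 [depth=1]
Event 5 (EXEC): [IRQ0] PC=2: IRET -> resume MAIN at PC=1 (depth now 0) [depth=0]
Event 6 (EXEC): [MAIN] PC=1: DEC 1 -> ACC=4 [depth=0]
Event 7 (EXEC): [MAIN] PC=2: INC 2 -> ACC=6 [depth=0]
Event 8 (EXEC): [MAIN] PC=3: HALT [depth=0]
Max depth observed: 1

Answer: 1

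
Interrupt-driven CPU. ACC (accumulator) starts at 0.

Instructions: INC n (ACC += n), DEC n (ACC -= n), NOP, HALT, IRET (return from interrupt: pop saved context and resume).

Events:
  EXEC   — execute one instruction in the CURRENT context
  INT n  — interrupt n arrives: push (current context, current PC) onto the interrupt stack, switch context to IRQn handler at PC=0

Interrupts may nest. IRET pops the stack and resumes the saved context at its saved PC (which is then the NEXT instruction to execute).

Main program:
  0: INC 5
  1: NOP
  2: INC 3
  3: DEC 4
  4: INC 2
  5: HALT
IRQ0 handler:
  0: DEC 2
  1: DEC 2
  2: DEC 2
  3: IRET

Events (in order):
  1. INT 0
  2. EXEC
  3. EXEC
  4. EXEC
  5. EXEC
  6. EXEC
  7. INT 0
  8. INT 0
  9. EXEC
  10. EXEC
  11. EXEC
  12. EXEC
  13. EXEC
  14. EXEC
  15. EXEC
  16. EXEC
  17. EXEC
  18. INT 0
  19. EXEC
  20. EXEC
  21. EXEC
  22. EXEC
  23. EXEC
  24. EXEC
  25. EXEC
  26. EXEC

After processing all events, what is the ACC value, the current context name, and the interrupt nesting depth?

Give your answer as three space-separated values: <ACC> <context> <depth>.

Answer: -18 MAIN 0

Derivation:
Event 1 (INT 0): INT 0 arrives: push (MAIN, PC=0), enter IRQ0 at PC=0 (depth now 1)
Event 2 (EXEC): [IRQ0] PC=0: DEC 2 -> ACC=-2
Event 3 (EXEC): [IRQ0] PC=1: DEC 2 -> ACC=-4
Event 4 (EXEC): [IRQ0] PC=2: DEC 2 -> ACC=-6
Event 5 (EXEC): [IRQ0] PC=3: IRET -> resume MAIN at PC=0 (depth now 0)
Event 6 (EXEC): [MAIN] PC=0: INC 5 -> ACC=-1
Event 7 (INT 0): INT 0 arrives: push (MAIN, PC=1), enter IRQ0 at PC=0 (depth now 1)
Event 8 (INT 0): INT 0 arrives: push (IRQ0, PC=0), enter IRQ0 at PC=0 (depth now 2)
Event 9 (EXEC): [IRQ0] PC=0: DEC 2 -> ACC=-3
Event 10 (EXEC): [IRQ0] PC=1: DEC 2 -> ACC=-5
Event 11 (EXEC): [IRQ0] PC=2: DEC 2 -> ACC=-7
Event 12 (EXEC): [IRQ0] PC=3: IRET -> resume IRQ0 at PC=0 (depth now 1)
Event 13 (EXEC): [IRQ0] PC=0: DEC 2 -> ACC=-9
Event 14 (EXEC): [IRQ0] PC=1: DEC 2 -> ACC=-11
Event 15 (EXEC): [IRQ0] PC=2: DEC 2 -> ACC=-13
Event 16 (EXEC): [IRQ0] PC=3: IRET -> resume MAIN at PC=1 (depth now 0)
Event 17 (EXEC): [MAIN] PC=1: NOP
Event 18 (INT 0): INT 0 arrives: push (MAIN, PC=2), enter IRQ0 at PC=0 (depth now 1)
Event 19 (EXEC): [IRQ0] PC=0: DEC 2 -> ACC=-15
Event 20 (EXEC): [IRQ0] PC=1: DEC 2 -> ACC=-17
Event 21 (EXEC): [IRQ0] PC=2: DEC 2 -> ACC=-19
Event 22 (EXEC): [IRQ0] PC=3: IRET -> resume MAIN at PC=2 (depth now 0)
Event 23 (EXEC): [MAIN] PC=2: INC 3 -> ACC=-16
Event 24 (EXEC): [MAIN] PC=3: DEC 4 -> ACC=-20
Event 25 (EXEC): [MAIN] PC=4: INC 2 -> ACC=-18
Event 26 (EXEC): [MAIN] PC=5: HALT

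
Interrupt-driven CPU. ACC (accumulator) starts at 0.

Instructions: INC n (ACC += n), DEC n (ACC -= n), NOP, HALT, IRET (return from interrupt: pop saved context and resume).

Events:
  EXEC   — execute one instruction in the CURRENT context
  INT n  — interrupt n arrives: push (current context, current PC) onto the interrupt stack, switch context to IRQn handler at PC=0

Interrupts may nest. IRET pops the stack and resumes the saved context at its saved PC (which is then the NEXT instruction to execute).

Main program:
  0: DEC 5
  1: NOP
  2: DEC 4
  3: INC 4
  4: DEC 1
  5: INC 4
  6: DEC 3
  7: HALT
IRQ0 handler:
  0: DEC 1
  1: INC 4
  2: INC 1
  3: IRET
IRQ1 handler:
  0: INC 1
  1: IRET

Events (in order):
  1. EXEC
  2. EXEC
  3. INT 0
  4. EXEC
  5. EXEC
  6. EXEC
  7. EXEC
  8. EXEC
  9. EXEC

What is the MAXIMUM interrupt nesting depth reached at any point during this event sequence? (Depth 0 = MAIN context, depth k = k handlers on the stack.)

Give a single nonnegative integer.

Event 1 (EXEC): [MAIN] PC=0: DEC 5 -> ACC=-5 [depth=0]
Event 2 (EXEC): [MAIN] PC=1: NOP [depth=0]
Event 3 (INT 0): INT 0 arrives: push (MAIN, PC=2), enter IRQ0 at PC=0 (depth now 1) [depth=1]
Event 4 (EXEC): [IRQ0] PC=0: DEC 1 -> ACC=-6 [depth=1]
Event 5 (EXEC): [IRQ0] PC=1: INC 4 -> ACC=-2 [depth=1]
Event 6 (EXEC): [IRQ0] PC=2: INC 1 -> ACC=-1 [depth=1]
Event 7 (EXEC): [IRQ0] PC=3: IRET -> resume MAIN at PC=2 (depth now 0) [depth=0]
Event 8 (EXEC): [MAIN] PC=2: DEC 4 -> ACC=-5 [depth=0]
Event 9 (EXEC): [MAIN] PC=3: INC 4 -> ACC=-1 [depth=0]
Max depth observed: 1

Answer: 1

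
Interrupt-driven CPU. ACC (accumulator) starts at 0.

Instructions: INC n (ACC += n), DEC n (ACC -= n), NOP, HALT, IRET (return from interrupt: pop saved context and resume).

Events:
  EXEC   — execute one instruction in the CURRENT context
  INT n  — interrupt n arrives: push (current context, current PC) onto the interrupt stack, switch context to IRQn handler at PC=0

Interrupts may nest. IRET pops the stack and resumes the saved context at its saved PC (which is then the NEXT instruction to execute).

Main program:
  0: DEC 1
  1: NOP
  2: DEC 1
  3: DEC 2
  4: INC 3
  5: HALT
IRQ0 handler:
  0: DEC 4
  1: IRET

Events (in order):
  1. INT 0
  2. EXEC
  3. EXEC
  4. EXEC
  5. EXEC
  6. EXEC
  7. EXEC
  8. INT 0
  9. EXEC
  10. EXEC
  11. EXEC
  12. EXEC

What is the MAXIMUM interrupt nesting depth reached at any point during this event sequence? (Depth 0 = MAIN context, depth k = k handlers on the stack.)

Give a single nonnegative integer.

Answer: 1

Derivation:
Event 1 (INT 0): INT 0 arrives: push (MAIN, PC=0), enter IRQ0 at PC=0 (depth now 1) [depth=1]
Event 2 (EXEC): [IRQ0] PC=0: DEC 4 -> ACC=-4 [depth=1]
Event 3 (EXEC): [IRQ0] PC=1: IRET -> resume MAIN at PC=0 (depth now 0) [depth=0]
Event 4 (EXEC): [MAIN] PC=0: DEC 1 -> ACC=-5 [depth=0]
Event 5 (EXEC): [MAIN] PC=1: NOP [depth=0]
Event 6 (EXEC): [MAIN] PC=2: DEC 1 -> ACC=-6 [depth=0]
Event 7 (EXEC): [MAIN] PC=3: DEC 2 -> ACC=-8 [depth=0]
Event 8 (INT 0): INT 0 arrives: push (MAIN, PC=4), enter IRQ0 at PC=0 (depth now 1) [depth=1]
Event 9 (EXEC): [IRQ0] PC=0: DEC 4 -> ACC=-12 [depth=1]
Event 10 (EXEC): [IRQ0] PC=1: IRET -> resume MAIN at PC=4 (depth now 0) [depth=0]
Event 11 (EXEC): [MAIN] PC=4: INC 3 -> ACC=-9 [depth=0]
Event 12 (EXEC): [MAIN] PC=5: HALT [depth=0]
Max depth observed: 1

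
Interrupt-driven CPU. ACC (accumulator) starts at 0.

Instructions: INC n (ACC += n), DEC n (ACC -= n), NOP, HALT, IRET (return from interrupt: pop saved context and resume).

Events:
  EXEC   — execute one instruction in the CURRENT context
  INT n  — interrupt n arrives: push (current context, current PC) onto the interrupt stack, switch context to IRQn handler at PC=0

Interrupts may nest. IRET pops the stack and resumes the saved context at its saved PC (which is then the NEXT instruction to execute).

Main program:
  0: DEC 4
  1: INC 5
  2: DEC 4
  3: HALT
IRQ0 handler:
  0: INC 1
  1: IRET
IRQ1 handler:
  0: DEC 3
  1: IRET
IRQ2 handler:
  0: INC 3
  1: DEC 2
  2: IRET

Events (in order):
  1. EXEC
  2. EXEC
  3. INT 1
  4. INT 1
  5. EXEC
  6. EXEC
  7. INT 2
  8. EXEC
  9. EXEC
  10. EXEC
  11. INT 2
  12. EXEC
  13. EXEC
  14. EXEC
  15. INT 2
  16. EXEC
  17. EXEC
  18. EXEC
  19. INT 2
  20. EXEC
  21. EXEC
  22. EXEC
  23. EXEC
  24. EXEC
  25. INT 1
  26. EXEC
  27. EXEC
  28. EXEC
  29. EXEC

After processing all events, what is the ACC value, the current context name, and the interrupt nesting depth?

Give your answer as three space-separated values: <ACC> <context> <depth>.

Answer: -8 MAIN 0

Derivation:
Event 1 (EXEC): [MAIN] PC=0: DEC 4 -> ACC=-4
Event 2 (EXEC): [MAIN] PC=1: INC 5 -> ACC=1
Event 3 (INT 1): INT 1 arrives: push (MAIN, PC=2), enter IRQ1 at PC=0 (depth now 1)
Event 4 (INT 1): INT 1 arrives: push (IRQ1, PC=0), enter IRQ1 at PC=0 (depth now 2)
Event 5 (EXEC): [IRQ1] PC=0: DEC 3 -> ACC=-2
Event 6 (EXEC): [IRQ1] PC=1: IRET -> resume IRQ1 at PC=0 (depth now 1)
Event 7 (INT 2): INT 2 arrives: push (IRQ1, PC=0), enter IRQ2 at PC=0 (depth now 2)
Event 8 (EXEC): [IRQ2] PC=0: INC 3 -> ACC=1
Event 9 (EXEC): [IRQ2] PC=1: DEC 2 -> ACC=-1
Event 10 (EXEC): [IRQ2] PC=2: IRET -> resume IRQ1 at PC=0 (depth now 1)
Event 11 (INT 2): INT 2 arrives: push (IRQ1, PC=0), enter IRQ2 at PC=0 (depth now 2)
Event 12 (EXEC): [IRQ2] PC=0: INC 3 -> ACC=2
Event 13 (EXEC): [IRQ2] PC=1: DEC 2 -> ACC=0
Event 14 (EXEC): [IRQ2] PC=2: IRET -> resume IRQ1 at PC=0 (depth now 1)
Event 15 (INT 2): INT 2 arrives: push (IRQ1, PC=0), enter IRQ2 at PC=0 (depth now 2)
Event 16 (EXEC): [IRQ2] PC=0: INC 3 -> ACC=3
Event 17 (EXEC): [IRQ2] PC=1: DEC 2 -> ACC=1
Event 18 (EXEC): [IRQ2] PC=2: IRET -> resume IRQ1 at PC=0 (depth now 1)
Event 19 (INT 2): INT 2 arrives: push (IRQ1, PC=0), enter IRQ2 at PC=0 (depth now 2)
Event 20 (EXEC): [IRQ2] PC=0: INC 3 -> ACC=4
Event 21 (EXEC): [IRQ2] PC=1: DEC 2 -> ACC=2
Event 22 (EXEC): [IRQ2] PC=2: IRET -> resume IRQ1 at PC=0 (depth now 1)
Event 23 (EXEC): [IRQ1] PC=0: DEC 3 -> ACC=-1
Event 24 (EXEC): [IRQ1] PC=1: IRET -> resume MAIN at PC=2 (depth now 0)
Event 25 (INT 1): INT 1 arrives: push (MAIN, PC=2), enter IRQ1 at PC=0 (depth now 1)
Event 26 (EXEC): [IRQ1] PC=0: DEC 3 -> ACC=-4
Event 27 (EXEC): [IRQ1] PC=1: IRET -> resume MAIN at PC=2 (depth now 0)
Event 28 (EXEC): [MAIN] PC=2: DEC 4 -> ACC=-8
Event 29 (EXEC): [MAIN] PC=3: HALT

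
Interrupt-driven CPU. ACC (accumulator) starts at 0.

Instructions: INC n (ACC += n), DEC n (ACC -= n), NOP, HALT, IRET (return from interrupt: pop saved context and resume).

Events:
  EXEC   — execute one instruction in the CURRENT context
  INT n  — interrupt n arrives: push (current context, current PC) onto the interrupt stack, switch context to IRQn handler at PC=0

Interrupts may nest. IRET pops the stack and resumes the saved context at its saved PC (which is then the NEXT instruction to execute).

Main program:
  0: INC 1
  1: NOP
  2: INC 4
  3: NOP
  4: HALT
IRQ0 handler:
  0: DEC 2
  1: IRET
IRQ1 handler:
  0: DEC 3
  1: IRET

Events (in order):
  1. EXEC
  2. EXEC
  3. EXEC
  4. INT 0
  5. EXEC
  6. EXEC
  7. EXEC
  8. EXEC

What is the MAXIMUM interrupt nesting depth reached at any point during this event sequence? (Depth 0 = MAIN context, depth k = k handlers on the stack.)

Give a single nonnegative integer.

Event 1 (EXEC): [MAIN] PC=0: INC 1 -> ACC=1 [depth=0]
Event 2 (EXEC): [MAIN] PC=1: NOP [depth=0]
Event 3 (EXEC): [MAIN] PC=2: INC 4 -> ACC=5 [depth=0]
Event 4 (INT 0): INT 0 arrives: push (MAIN, PC=3), enter IRQ0 at PC=0 (depth now 1) [depth=1]
Event 5 (EXEC): [IRQ0] PC=0: DEC 2 -> ACC=3 [depth=1]
Event 6 (EXEC): [IRQ0] PC=1: IRET -> resume MAIN at PC=3 (depth now 0) [depth=0]
Event 7 (EXEC): [MAIN] PC=3: NOP [depth=0]
Event 8 (EXEC): [MAIN] PC=4: HALT [depth=0]
Max depth observed: 1

Answer: 1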